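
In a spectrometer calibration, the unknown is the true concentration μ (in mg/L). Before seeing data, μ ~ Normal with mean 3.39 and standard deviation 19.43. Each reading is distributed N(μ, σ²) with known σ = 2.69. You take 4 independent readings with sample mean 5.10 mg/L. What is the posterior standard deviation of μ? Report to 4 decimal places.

1.3418

For Normal data with known variance σ², a Normal(μ₀, σ₀²) prior on μ is conjugate. Posterior precision = 1/σ₀² + n/σ²; posterior mean is the precision-weighted average of μ₀ and x̄.
σ₀² = 19.43² = 377.5249, σ² = 2.69² = 7.2361; σ² + n·σ₀² = 7.2361 + 4·377.5249 = 1517.3357.
Posterior precision = 1/σ₀² + n/σ² = 1/377.5249 + 4/7.2361 = (σ² + n·σ₀²)/(σ₀²σ²) = 1517.3357/(377.5249·7.2361); posterior variance σₙ² = σ₀²σ²/(σ² + n·σ₀²) = 377.5249·7.2361/1517.3357 = 1.800398.
Posterior SD = √σₙ² = √(377.5249·7.2361/1517.3357) = 1.3418.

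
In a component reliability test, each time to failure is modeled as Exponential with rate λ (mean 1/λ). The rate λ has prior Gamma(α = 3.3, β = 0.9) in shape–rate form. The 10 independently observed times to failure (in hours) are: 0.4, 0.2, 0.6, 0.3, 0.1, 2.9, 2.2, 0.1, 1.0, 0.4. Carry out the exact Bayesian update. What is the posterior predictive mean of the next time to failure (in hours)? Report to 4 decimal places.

With a Gamma(shape α, rate β) prior on the exponential rate λ, the posterior after n observations with total T = Σxᵢ is Gamma(α+n, β+T).
Sum of observations T = 8.2 hours; n = 10.
Posterior: Gamma(3.3+10, 0.9+8.2) = Gamma(13.3, 9.1).
The predictive distribution for the next observation is Lomax; its mean is β/(α−1) = 9.1/12.3 = 0.7398.

0.7398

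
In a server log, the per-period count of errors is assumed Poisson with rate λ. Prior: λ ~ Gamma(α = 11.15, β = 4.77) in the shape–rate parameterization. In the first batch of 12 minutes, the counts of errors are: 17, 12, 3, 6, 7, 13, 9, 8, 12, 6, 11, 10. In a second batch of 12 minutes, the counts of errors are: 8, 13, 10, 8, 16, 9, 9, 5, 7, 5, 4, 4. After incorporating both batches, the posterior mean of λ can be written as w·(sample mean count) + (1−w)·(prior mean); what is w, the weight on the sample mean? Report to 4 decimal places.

With a Gamma(shape α, rate β) prior, the Poisson likelihood is conjugate: the posterior is Gamma(α + ΣXᵢ, β + n).
Total number of minutes: n = 12 + 12 = 24.
Posterior mean = (α₀+S)/(β₀+n) = [n/(β₀+n)]·(S/n) + [β₀/(β₀+n)]·(α₀/β₀), so only n and β₀ enter the weight.
Weight on data w = n/(β₀+n) = 24/(4.77+24) = 24/28.77 = 0.8342.

0.8342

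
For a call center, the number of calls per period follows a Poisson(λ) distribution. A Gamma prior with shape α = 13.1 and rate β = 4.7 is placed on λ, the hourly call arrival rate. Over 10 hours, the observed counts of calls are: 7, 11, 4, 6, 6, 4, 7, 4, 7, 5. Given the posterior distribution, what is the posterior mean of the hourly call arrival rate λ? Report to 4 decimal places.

With a Gamma(shape α, rate β) prior, the Poisson likelihood is conjugate: the posterior is Gamma(α + ΣXᵢ, β + n).
Sum of counts S = 61 over n = 10 hours.
Posterior: Gamma(α+S, β+n) = Gamma(13.1+61, 4.7+10) = Gamma(74.1, 14.7).
Posterior mean = α/β = 74.1/14.7 = 5.0408.

5.0408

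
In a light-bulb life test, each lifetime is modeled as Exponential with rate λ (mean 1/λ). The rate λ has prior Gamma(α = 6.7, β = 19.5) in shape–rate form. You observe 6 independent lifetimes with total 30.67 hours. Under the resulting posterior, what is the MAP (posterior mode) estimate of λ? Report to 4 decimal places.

With a Gamma(shape α, rate β) prior on the exponential rate λ, the posterior after n observations with total T = Σxᵢ is Gamma(α+n, β+T).
Posterior: Gamma(6.7+6, 19.5+30.67) = Gamma(12.7, 50.17).
Mode = (α−1)/β = 0.2332.

0.2332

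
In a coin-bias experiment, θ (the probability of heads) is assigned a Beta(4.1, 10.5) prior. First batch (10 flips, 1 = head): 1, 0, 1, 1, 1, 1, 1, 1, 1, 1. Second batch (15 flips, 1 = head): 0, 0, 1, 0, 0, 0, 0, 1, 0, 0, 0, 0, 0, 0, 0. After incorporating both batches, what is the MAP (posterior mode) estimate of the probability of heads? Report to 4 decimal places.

The Beta prior is conjugate to a Binomial/Bernoulli likelihood; the update adds successes to α and failures to β.
After batch 1: Beta(4.1+9, 10.5+1) = Beta(13.1, 11.5).
After batch 2: Beta(13.1+2, 11.5+13) = Beta(15.1, 24.5).
Mode of Beta(a,b) for a,b>1 is (a−1)/(a+b−2) = 14.1/37.6 = 0.3750.

0.3750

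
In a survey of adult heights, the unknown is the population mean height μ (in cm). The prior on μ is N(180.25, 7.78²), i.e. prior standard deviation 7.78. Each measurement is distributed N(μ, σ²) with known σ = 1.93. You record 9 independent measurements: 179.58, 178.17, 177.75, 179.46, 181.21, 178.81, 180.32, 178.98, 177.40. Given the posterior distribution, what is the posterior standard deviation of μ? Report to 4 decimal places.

For Normal data with known variance σ², a Normal(μ₀, σ₀²) prior on μ is conjugate. Posterior precision = 1/σ₀² + n/σ²; posterior mean is the precision-weighted average of μ₀ and x̄.
σ₀² = 7.78² = 60.5284, σ² = 1.93² = 3.7249; σ² + n·σ₀² = 3.7249 + 9·60.5284 = 548.4805.
Posterior precision = 1/σ₀² + n/σ² = 1/60.5284 + 9/3.7249 = (σ² + n·σ₀²)/(σ₀²σ²) = 548.4805/(60.5284·3.7249); posterior variance σₙ² = σ₀²σ²/(σ² + n·σ₀²) = 60.5284·3.7249/548.4805 = 0.411067.
Posterior SD = √σₙ² = √(60.5284·3.7249/548.4805) = 0.6411.

0.6411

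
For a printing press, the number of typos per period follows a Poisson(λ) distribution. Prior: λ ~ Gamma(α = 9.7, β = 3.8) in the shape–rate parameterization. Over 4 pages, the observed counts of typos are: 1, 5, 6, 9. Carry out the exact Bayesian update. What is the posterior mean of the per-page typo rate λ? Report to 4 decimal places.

With a Gamma(shape α, rate β) prior, the Poisson likelihood is conjugate: the posterior is Gamma(α + ΣXᵢ, β + n).
Sum of counts S = 21 over n = 4 pages.
Posterior: Gamma(α+S, β+n) = Gamma(9.7+21, 3.8+4) = Gamma(30.7, 7.8).
Posterior mean = α/β = 30.7/7.8 = 3.9359.

3.9359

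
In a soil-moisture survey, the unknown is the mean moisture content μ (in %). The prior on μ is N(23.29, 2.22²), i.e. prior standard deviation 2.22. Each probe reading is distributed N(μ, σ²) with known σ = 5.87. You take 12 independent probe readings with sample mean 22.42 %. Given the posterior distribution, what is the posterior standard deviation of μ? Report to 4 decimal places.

1.3470

For Normal data with known variance σ², a Normal(μ₀, σ₀²) prior on μ is conjugate. Posterior precision = 1/σ₀² + n/σ²; posterior mean is the precision-weighted average of μ₀ and x̄.
σ₀² = 2.22² = 4.9284, σ² = 5.87² = 34.4569; σ² + n·σ₀² = 34.4569 + 12·4.9284 = 93.5977.
Posterior precision = 1/σ₀² + n/σ² = 1/4.9284 + 12/34.4569 = (σ² + n·σ₀²)/(σ₀²σ²) = 93.5977/(4.9284·34.4569); posterior variance σₙ² = σ₀²σ²/(σ² + n·σ₀²) = 4.9284·34.4569/93.5977 = 1.814333.
Posterior SD = √σₙ² = √(4.9284·34.4569/93.5977) = 1.3470.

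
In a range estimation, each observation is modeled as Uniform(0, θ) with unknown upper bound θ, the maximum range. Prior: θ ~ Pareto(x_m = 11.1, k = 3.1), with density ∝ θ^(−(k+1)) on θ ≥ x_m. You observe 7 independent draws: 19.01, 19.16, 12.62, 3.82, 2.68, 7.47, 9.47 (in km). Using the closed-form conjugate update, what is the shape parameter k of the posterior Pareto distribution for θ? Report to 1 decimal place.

10.1

A Pareto(scale x_m, shape k) prior on the upper bound θ of Uniform(0, θ) is conjugate: posterior is Pareto(max(x_m, max xᵢ), k + n).
Sample maximum = 19.16; prior scale x_m = 11.1 → posterior scale = max = 19.16.
Posterior shape = 3.1 + 7 = 10.1.
Posterior shape k = 10.1.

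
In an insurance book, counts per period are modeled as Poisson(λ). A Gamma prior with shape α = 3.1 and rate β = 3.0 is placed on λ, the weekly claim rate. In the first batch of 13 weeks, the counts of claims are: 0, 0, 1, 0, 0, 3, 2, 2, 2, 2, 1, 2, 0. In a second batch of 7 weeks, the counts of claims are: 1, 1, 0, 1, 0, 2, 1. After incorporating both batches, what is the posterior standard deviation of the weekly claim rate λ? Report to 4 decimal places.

With a Gamma(shape α, rate β) prior, the Poisson likelihood is conjugate: the posterior is Gamma(α + ΣXᵢ, β + n).
Batch 1: sum of counts S = 15 over n = 13 weeks.
After batch 1: Gamma(α+S, β+n) = Gamma(3.1+15, 3.0+13) = Gamma(18.1, 16.0).
Batch 2: sum of counts S = 6 over n = 7 weeks.
After batch 2: Gamma(α+S, β+n) = Gamma(18.1+6, 16.0+7) = Gamma(24.1, 23.0).
SD = √α/β = √24.1/23.0 = 0.2134.

0.2134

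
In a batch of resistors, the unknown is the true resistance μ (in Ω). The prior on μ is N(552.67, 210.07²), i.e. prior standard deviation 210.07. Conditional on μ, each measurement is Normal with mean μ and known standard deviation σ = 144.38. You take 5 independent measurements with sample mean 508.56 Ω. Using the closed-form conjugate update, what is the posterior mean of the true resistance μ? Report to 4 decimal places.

For Normal data with known variance σ², a Normal(μ₀, σ₀²) prior on μ is conjugate. Posterior precision = 1/σ₀² + n/σ²; posterior mean is the precision-weighted average of μ₀ and x̄.
n·x̄ = 5·508.56 = 2542.8.
σ₀² = 210.07² = 44129.4049, σ² = 144.38² = 20845.5844; σ² + n·σ₀² = 20845.5844 + 5·44129.4049 = 241492.6089.
Posterior mean = (μ₀/σ₀² + n·x̄/σ²)/(1/σ₀² + n/σ²) = (σ²·μ₀ + σ₀²·n·x̄)/(σ² + n·σ₀²) = (20845.5844·552.67 + 44129.4049·2542.8)/241492.6089 = 123732979.910068/241492.6089 = 512.3676.

512.3676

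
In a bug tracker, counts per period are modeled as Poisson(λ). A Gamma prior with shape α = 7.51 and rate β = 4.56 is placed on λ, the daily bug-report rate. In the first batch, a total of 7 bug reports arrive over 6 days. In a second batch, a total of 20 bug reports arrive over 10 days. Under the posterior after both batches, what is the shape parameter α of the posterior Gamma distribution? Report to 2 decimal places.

With a Gamma(shape α, rate β) prior, the Poisson likelihood is conjugate: the posterior is Gamma(α + ΣXᵢ, β + n).
After batch 1: Gamma(α+S, β+n) = Gamma(7.51+7, 4.56+6) = Gamma(14.51, 10.56).
After batch 2: Gamma(α+S, β+n) = Gamma(14.51+20, 10.56+10) = Gamma(34.51, 20.56).
Posterior α = 34.51.

34.51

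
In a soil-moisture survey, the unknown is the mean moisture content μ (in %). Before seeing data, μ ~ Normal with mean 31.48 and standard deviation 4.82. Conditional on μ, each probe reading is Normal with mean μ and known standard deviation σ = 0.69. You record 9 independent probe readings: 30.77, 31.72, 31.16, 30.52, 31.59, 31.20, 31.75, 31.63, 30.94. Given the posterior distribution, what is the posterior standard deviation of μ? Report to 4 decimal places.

0.2297

For Normal data with known variance σ², a Normal(μ₀, σ₀²) prior on μ is conjugate. Posterior precision = 1/σ₀² + n/σ²; posterior mean is the precision-weighted average of μ₀ and x̄.
σ₀² = 4.82² = 23.2324, σ² = 0.69² = 0.4761; σ² + n·σ₀² = 0.4761 + 9·23.2324 = 209.5677.
Posterior precision = 1/σ₀² + n/σ² = 1/23.2324 + 9/0.4761 = (σ² + n·σ₀²)/(σ₀²σ²) = 209.5677/(23.2324·0.4761); posterior variance σₙ² = σ₀²σ²/(σ² + n·σ₀²) = 23.2324·0.4761/209.5677 = 0.052780.
Posterior SD = √σₙ² = √(23.2324·0.4761/209.5677) = 0.2297.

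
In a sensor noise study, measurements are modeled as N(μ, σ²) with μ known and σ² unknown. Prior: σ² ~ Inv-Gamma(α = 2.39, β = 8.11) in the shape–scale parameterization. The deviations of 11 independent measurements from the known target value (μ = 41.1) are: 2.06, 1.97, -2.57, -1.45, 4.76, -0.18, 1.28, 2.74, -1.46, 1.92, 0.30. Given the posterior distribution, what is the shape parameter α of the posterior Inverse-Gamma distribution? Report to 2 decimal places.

7.89

With known mean μ and an Inverse-Gamma(α, β) prior on σ², the Normal likelihood is conjugate: posterior is Inv-Gamma(α + n/2, β + Σ(xᵢ−μ)²/2).
Σ(xᵢ−μ)² = (2.06)² + (1.97)² + (-2.57)² + (-1.45)² + (4.76)² + (-0.18)² + (1.28)² + (2.74)² + (-1.46)² + (1.92)² + (0.30)² = 54.5759.
Posterior: Inv-Gamma(2.39 + 11/2, 8.11 + 54.5759/2) = Inv-Gamma(7.89, 35.39795).
Posterior α = 7.89.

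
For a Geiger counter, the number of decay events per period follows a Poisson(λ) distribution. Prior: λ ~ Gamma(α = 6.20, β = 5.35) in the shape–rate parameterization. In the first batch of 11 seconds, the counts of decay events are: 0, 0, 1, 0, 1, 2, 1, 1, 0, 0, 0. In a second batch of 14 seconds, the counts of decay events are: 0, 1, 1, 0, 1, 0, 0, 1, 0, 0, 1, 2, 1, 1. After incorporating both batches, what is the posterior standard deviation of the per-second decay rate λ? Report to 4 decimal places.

With a Gamma(shape α, rate β) prior, the Poisson likelihood is conjugate: the posterior is Gamma(α + ΣXᵢ, β + n).
Batch 1: sum of counts S = 6 over n = 11 seconds.
After batch 1: Gamma(α+S, β+n) = Gamma(6.20+6, 5.35+11) = Gamma(12.20, 16.35).
Batch 2: sum of counts S = 9 over n = 14 seconds.
After batch 2: Gamma(α+S, β+n) = Gamma(12.20+9, 16.35+14) = Gamma(21.20, 30.35).
SD = √α/β = √21.20/30.35 = 0.1517.

0.1517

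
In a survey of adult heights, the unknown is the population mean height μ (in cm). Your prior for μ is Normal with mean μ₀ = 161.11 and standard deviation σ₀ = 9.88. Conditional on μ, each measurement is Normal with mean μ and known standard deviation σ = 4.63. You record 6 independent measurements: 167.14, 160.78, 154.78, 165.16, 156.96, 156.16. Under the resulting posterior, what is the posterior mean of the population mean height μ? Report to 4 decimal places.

For Normal data with known variance σ², a Normal(μ₀, σ₀²) prior on μ is conjugate. Posterior precision = 1/σ₀² + n/σ²; posterior mean is the precision-weighted average of μ₀ and x̄.
Σxᵢ = 167.14 + 160.78 + 154.78 + 165.16 + 156.96 + 156.16 = 960.98, so n·x̄ = 960.98.
σ₀² = 9.88² = 97.6144, σ² = 4.63² = 21.4369; σ² + n·σ₀² = 21.4369 + 6·97.6144 = 607.1233.
Posterior mean = (μ₀/σ₀² + n·x̄/σ²)/(1/σ₀² + n/σ²) = (σ²·μ₀ + σ₀²·n·x̄)/(σ² + n·σ₀²) = (21.4369·161.11 + 97.6144·960.98)/607.1233 = 97259.185071/607.1233 = 160.1968.

160.1968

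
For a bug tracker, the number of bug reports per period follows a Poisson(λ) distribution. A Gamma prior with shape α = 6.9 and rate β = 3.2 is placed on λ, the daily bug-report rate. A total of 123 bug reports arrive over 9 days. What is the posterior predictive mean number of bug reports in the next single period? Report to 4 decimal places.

With a Gamma(shape α, rate β) prior, the Poisson likelihood is conjugate: the posterior is Gamma(α + ΣXᵢ, β + n).
Posterior: Gamma(α+S, β+n) = Gamma(6.9+123, 3.2+9) = Gamma(129.9, 12.2).
The predictive distribution for one future period is NegBinom with mean α/β = 10.6475.

10.6475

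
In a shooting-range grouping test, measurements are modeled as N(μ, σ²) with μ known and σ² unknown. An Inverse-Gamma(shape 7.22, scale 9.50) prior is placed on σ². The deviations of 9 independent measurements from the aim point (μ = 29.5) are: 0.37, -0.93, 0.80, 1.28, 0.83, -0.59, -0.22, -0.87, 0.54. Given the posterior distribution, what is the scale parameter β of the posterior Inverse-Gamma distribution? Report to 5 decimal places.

12.20705

With known mean μ and an Inverse-Gamma(α, β) prior on σ², the Normal likelihood is conjugate: posterior is Inv-Gamma(α + n/2, β + Σ(xᵢ−μ)²/2).
Σ(xᵢ−μ)² = (0.37)² + (-0.93)² + (0.80)² + (1.28)² + (0.83)² + (-0.59)² + (-0.22)² + (-0.87)² + (0.54)² = 5.4141.
Posterior: Inv-Gamma(7.22 + 9/2, 9.50 + 5.4141/2) = Inv-Gamma(11.72, 12.20705).
Posterior β = 12.20705.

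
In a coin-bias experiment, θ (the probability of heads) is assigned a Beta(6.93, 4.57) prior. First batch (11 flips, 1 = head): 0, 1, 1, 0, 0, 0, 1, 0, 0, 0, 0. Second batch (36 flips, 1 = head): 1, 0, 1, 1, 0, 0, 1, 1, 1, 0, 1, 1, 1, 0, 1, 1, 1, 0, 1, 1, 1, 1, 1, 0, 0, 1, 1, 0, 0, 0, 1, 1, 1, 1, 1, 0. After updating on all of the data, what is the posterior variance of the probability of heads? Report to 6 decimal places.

0.004094

The Beta prior is conjugate to a Binomial/Bernoulli likelihood; the update adds successes to α and failures to β.
After batch 1: Beta(6.93+3, 4.57+8) = Beta(9.93, 12.57).
After batch 2: Beta(9.93+24, 12.57+12) = Beta(33.93, 24.57).
Var = αβ/((α+β)²(α+β+1)) = 33.93·24.57/(58.50²·59.50) = 0.004094.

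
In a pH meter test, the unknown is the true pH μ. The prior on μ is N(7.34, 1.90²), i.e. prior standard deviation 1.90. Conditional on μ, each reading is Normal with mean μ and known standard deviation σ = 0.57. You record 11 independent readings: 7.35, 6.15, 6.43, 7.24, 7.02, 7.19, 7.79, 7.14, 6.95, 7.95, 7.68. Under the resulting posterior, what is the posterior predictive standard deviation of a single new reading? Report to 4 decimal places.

For Normal data with known variance σ², a Normal(μ₀, σ₀²) prior on μ is conjugate. Posterior precision = 1/σ₀² + n/σ²; posterior mean is the precision-weighted average of μ₀ and x̄.
σ₀² = 1.90² = 3.61, σ² = 0.57² = 0.3249; σ² + n·σ₀² = 0.3249 + 11·3.61 = 40.0349.
Posterior precision = 1/σ₀² + n/σ² = 1/3.61 + 11/0.3249 = (σ² + n·σ₀²)/(σ₀²σ²) = 40.0349/(3.61·0.3249); posterior variance σₙ² = σ₀²σ²/(σ² + n·σ₀²) = 3.61·0.3249/40.0349 = 0.029297.
Predictive variance for one new observation = σₙ² + σ² = 3.61·0.3249/40.0349 + 0.3249 = σ²·(σ₀² + 40.0349)/40.0349 = 0.3249·43.6449/40.0349 = 0.354197; SD = √(0.3249·43.6449/40.0349) = 0.5951.

0.5951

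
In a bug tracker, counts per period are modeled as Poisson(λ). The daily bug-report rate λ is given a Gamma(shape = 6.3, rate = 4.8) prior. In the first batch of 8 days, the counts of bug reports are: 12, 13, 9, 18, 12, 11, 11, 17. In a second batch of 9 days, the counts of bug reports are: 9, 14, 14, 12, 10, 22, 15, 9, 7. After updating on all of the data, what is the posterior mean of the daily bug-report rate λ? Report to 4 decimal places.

With a Gamma(shape α, rate β) prior, the Poisson likelihood is conjugate: the posterior is Gamma(α + ΣXᵢ, β + n).
Batch 1: sum of counts S = 103 over n = 8 days.
After batch 1: Gamma(α+S, β+n) = Gamma(6.3+103, 4.8+8) = Gamma(109.3, 12.8).
Batch 2: sum of counts S = 112 over n = 9 days.
After batch 2: Gamma(α+S, β+n) = Gamma(109.3+112, 12.8+9) = Gamma(221.3, 21.8).
Posterior mean = α/β = 221.3/21.8 = 10.1514.

10.1514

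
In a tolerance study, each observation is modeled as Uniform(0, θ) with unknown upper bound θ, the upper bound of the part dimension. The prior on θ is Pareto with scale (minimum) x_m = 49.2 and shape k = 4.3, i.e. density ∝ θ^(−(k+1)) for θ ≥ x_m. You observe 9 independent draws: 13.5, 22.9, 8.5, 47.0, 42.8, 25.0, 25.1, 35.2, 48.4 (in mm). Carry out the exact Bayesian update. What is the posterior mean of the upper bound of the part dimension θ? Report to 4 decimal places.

53.2000

A Pareto(scale x_m, shape k) prior on the upper bound θ of Uniform(0, θ) is conjugate: posterior is Pareto(max(x_m, max xᵢ), k + n).
Sample maximum = 48.4; prior scale x_m = 49.2 → posterior scale = max = 49.2.
Posterior shape = 4.3 + 9 = 13.3.
E[θ|data] = k·x_m/(k−1) = 13.3·49.2/12.3 = 53.2000.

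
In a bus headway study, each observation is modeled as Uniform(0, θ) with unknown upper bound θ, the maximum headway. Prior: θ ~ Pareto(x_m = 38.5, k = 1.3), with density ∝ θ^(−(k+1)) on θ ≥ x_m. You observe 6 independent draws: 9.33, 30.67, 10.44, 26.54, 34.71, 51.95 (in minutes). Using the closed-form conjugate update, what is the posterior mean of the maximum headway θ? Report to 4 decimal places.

A Pareto(scale x_m, shape k) prior on the upper bound θ of Uniform(0, θ) is conjugate: posterior is Pareto(max(x_m, max xᵢ), k + n).
Sample maximum = 51.95; prior scale x_m = 38.5 → posterior scale = max = 51.95.
Posterior shape = 1.3 + 6 = 7.3.
E[θ|data] = k·x_m/(k−1) = 7.3·51.95/6.3 = 60.1960.

60.1960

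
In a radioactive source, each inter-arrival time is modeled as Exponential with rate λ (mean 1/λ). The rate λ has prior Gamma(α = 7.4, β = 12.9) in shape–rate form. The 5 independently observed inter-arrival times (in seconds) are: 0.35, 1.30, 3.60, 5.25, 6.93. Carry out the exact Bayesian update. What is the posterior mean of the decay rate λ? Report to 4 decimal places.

0.4088

With a Gamma(shape α, rate β) prior on the exponential rate λ, the posterior after n observations with total T = Σxᵢ is Gamma(α+n, β+T).
Sum of observations T = 17.43 seconds; n = 5.
Posterior: Gamma(7.4+5, 12.9+17.43) = Gamma(12.4, 30.33).
Posterior mean of λ = α/β = 12.4/30.33 = 0.4088.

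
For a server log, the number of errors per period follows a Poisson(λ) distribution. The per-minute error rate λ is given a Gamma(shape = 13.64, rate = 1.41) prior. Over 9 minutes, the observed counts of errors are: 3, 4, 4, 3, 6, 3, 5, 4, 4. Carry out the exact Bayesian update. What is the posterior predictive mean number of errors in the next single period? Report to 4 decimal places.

With a Gamma(shape α, rate β) prior, the Poisson likelihood is conjugate: the posterior is Gamma(α + ΣXᵢ, β + n).
Sum of counts S = 36 over n = 9 minutes.
Posterior: Gamma(α+S, β+n) = Gamma(13.64+36, 1.41+9) = Gamma(49.64, 10.41).
The predictive distribution for one future period is NegBinom with mean α/β = 4.7685.

4.7685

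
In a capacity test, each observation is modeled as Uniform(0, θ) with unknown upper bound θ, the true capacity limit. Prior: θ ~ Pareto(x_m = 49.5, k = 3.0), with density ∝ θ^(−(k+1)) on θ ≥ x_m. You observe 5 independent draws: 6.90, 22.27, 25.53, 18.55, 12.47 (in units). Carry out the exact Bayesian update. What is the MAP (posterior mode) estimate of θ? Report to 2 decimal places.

49.50

A Pareto(scale x_m, shape k) prior on the upper bound θ of Uniform(0, θ) is conjugate: posterior is Pareto(max(x_m, max xᵢ), k + n).
Sample maximum = 25.53; prior scale x_m = 49.5 → posterior scale = max = 49.50.
Posterior shape = 3.0 + 5 = 8.0.
The Pareto density is decreasing on [x_m, ∞), so the mode is x_m = 49.50.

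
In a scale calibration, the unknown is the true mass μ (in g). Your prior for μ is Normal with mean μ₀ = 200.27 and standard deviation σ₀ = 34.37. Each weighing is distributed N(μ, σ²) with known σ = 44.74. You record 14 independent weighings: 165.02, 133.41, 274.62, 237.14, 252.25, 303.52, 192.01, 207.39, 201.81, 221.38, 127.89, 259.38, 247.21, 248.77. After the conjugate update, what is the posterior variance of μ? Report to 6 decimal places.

127.539706

For Normal data with known variance σ², a Normal(μ₀, σ₀²) prior on μ is conjugate. Posterior precision = 1/σ₀² + n/σ²; posterior mean is the precision-weighted average of μ₀ and x̄.
σ₀² = 34.37² = 1181.2969, σ² = 44.74² = 2001.6676; σ² + n·σ₀² = 2001.6676 + 14·1181.2969 = 18539.8242.
Posterior precision = 1/σ₀² + n/σ² = 1/1181.2969 + 14/2001.6676 = (σ² + n·σ₀²)/(σ₀²σ²) = 18539.8242/(1181.2969·2001.6676); posterior variance σₙ² = σ₀²σ²/(σ² + n·σ₀²) = 1181.2969·2001.6676/18539.8242 = 127.539706.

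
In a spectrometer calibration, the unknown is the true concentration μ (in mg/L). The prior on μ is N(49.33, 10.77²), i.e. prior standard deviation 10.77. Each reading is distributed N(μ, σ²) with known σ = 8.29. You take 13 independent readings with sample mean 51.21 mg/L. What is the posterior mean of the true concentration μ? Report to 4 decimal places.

51.1281

For Normal data with known variance σ², a Normal(μ₀, σ₀²) prior on μ is conjugate. Posterior precision = 1/σ₀² + n/σ²; posterior mean is the precision-weighted average of μ₀ and x̄.
n·x̄ = 13·51.21 = 665.73.
σ₀² = 10.77² = 115.9929, σ² = 8.29² = 68.7241; σ² + n·σ₀² = 68.7241 + 13·115.9929 = 1576.6318.
Posterior mean = (μ₀/σ₀² + n·x̄/σ²)/(1/σ₀² + n/σ²) = (σ²·μ₀ + σ₀²·n·x̄)/(σ² + n·σ₀²) = (68.7241·49.33 + 115.9929·665.73)/1576.6318 = 80610.11317/1576.6318 = 51.1281.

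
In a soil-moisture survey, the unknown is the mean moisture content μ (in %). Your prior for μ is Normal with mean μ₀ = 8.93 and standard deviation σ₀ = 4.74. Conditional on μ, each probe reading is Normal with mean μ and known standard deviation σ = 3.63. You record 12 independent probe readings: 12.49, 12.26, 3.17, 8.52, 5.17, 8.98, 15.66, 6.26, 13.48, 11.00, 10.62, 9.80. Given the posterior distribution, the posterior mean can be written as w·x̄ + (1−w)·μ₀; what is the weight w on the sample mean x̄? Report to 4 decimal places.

For Normal data with known variance σ², a Normal(μ₀, σ₀²) prior on μ is conjugate. Posterior precision = 1/σ₀² + n/σ²; posterior mean is the precision-weighted average of μ₀ and x̄.
σ₀² = 4.74² = 22.4676, σ² = 3.63² = 13.1769. Prior precision 1/σ₀² = 1/22.4676; data precision n/σ² = 12/13.1769.
w = (n/σ²)/(1/σ₀² + n/σ²) = n·σ₀²/(σ² + n·σ₀²) = 12·22.4676/(13.1769 + 12·22.4676) = 269.6112/282.7881 = 0.9534.

0.9534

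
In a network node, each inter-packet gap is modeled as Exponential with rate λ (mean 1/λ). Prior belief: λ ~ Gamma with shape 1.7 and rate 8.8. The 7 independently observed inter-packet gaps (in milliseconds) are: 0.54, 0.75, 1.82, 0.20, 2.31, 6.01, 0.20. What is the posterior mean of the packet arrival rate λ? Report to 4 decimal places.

With a Gamma(shape α, rate β) prior on the exponential rate λ, the posterior after n observations with total T = Σxᵢ is Gamma(α+n, β+T).
Sum of observations T = 11.83 milliseconds; n = 7.
Posterior: Gamma(1.7+7, 8.8+11.83) = Gamma(8.7, 20.63).
Posterior mean of λ = α/β = 8.7/20.63 = 0.4217.

0.4217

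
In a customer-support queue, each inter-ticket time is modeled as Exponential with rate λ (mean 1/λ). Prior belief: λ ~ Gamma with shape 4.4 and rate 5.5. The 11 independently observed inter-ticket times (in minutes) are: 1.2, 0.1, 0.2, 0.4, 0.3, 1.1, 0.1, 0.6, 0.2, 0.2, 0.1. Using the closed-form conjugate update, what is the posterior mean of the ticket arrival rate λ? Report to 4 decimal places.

With a Gamma(shape α, rate β) prior on the exponential rate λ, the posterior after n observations with total T = Σxᵢ is Gamma(α+n, β+T).
Sum of observations T = 4.5 minutes; n = 11.
Posterior: Gamma(4.4+11, 5.5+4.5) = Gamma(15.4, 10.0).
Posterior mean of λ = α/β = 15.4/10.0 = 1.5400.

1.5400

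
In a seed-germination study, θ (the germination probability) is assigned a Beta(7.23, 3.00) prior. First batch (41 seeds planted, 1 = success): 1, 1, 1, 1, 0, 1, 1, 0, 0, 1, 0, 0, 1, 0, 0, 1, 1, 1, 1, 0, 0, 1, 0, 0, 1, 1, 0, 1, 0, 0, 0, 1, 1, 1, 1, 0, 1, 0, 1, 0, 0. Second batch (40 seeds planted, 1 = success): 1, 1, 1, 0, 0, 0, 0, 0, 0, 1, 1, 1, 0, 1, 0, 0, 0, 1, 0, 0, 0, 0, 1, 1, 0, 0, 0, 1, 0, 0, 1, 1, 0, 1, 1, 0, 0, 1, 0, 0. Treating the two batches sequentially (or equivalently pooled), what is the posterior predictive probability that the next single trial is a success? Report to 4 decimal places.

0.4958

The Beta prior is conjugate to a Binomial/Bernoulli likelihood; the update adds successes to α and failures to β.
After batch 1: Beta(7.23+22, 3.00+19) = Beta(29.23, 22.00).
After batch 2: Beta(29.23+16, 22.00+24) = Beta(45.23, 46.00).
For a single future Bernoulli trial, P(success | data) = α/(α+β) = 0.4958.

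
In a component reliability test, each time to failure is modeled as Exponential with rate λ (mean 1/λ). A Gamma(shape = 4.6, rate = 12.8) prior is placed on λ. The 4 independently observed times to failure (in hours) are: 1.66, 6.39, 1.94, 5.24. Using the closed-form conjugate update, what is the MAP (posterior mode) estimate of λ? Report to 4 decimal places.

0.2711

With a Gamma(shape α, rate β) prior on the exponential rate λ, the posterior after n observations with total T = Σxᵢ is Gamma(α+n, β+T).
Sum of observations T = 15.23 hours; n = 4.
Posterior: Gamma(4.6+4, 12.8+15.23) = Gamma(8.6, 28.03).
Mode = (α−1)/β = 0.2711.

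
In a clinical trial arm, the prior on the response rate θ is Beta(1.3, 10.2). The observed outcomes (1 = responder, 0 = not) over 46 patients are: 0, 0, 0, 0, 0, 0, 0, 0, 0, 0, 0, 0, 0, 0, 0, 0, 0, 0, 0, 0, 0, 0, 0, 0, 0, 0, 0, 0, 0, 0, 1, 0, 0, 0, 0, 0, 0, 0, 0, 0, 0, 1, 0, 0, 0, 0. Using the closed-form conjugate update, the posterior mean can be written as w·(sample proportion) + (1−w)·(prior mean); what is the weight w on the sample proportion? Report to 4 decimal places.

0.8000

The Beta prior is conjugate to a Binomial/Bernoulli likelihood; the update adds successes to α and failures to β.
Posterior mean = (α₀+k)/(α₀+β₀+n) = [n/(α₀+β₀+n)]·(k/n) + [(α₀+β₀)/(α₀+β₀+n)]·α₀/(α₀+β₀), so only n and the prior enter the weight.
The weight on the data is w = n/(α₀+β₀+n) = 46/(1.3+10.2+46) = 46/57.5 = 0.8000.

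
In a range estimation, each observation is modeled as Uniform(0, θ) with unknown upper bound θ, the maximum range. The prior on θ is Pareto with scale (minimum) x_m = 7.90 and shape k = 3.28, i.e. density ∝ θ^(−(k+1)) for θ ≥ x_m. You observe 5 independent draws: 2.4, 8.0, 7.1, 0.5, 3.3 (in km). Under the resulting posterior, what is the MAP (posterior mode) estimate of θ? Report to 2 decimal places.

8.00

A Pareto(scale x_m, shape k) prior on the upper bound θ of Uniform(0, θ) is conjugate: posterior is Pareto(max(x_m, max xᵢ), k + n).
Sample maximum = 8.0; prior scale x_m = 7.90 → posterior scale = max = 8.00.
Posterior shape = 3.28 + 5 = 8.28.
The Pareto density is decreasing on [x_m, ∞), so the mode is x_m = 8.00.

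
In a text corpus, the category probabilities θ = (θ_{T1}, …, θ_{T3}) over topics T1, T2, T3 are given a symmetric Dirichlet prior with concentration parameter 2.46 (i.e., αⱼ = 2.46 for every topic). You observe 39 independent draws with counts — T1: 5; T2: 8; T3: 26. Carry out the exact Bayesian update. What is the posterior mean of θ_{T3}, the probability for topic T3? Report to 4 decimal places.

The Dirichlet prior is conjugate to the Multinomial likelihood: each posterior αⱼ = prior αⱼ + observed count nⱼ.
Posterior concentration: (7.46, 10.46, 28.46), total = 46.38.
E[θ_{T3}|data] = α_{T3}/Σα = 28.46/46.38 = 0.6136.

0.6136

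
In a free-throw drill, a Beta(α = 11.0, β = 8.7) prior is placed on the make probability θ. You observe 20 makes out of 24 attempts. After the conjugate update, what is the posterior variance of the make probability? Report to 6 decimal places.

0.004612

The Beta prior is conjugate to a Binomial/Bernoulli likelihood; the update adds successes to α and failures to β.
Posterior: Beta(α+k, β+n−k) = Beta(11.0+20, 8.7+4) = Beta(31.0, 12.7).
Var = αβ/((α+β)²(α+β+1)) = 31.0·12.7/(43.7²·44.7) = 0.004612.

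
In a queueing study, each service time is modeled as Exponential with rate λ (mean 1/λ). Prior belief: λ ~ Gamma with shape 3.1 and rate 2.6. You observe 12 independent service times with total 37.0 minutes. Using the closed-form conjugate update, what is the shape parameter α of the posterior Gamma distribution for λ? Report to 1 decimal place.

15.1

With a Gamma(shape α, rate β) prior on the exponential rate λ, the posterior after n observations with total T = Σxᵢ is Gamma(α+n, β+T).
Posterior: Gamma(3.1+12, 2.6+37.0) = Gamma(15.1, 39.6).
Posterior α = 15.1.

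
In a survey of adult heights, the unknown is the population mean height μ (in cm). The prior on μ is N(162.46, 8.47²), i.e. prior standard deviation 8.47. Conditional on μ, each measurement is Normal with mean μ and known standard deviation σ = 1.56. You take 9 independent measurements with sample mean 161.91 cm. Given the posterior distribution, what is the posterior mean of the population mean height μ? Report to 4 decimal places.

For Normal data with known variance σ², a Normal(μ₀, σ₀²) prior on μ is conjugate. Posterior precision = 1/σ₀² + n/σ²; posterior mean is the precision-weighted average of μ₀ and x̄.
n·x̄ = 9·161.91 = 1457.19.
σ₀² = 8.47² = 71.7409, σ² = 1.56² = 2.4336; σ² + n·σ₀² = 2.4336 + 9·71.7409 = 648.1017.
Posterior mean = (μ₀/σ₀² + n·x̄/σ²)/(1/σ₀² + n/σ²) = (σ²·μ₀ + σ₀²·n·x̄)/(σ² + n·σ₀²) = (2.4336·162.46 + 71.7409·1457.19)/648.1017 = 104935.484727/648.1017 = 161.9121.

161.9121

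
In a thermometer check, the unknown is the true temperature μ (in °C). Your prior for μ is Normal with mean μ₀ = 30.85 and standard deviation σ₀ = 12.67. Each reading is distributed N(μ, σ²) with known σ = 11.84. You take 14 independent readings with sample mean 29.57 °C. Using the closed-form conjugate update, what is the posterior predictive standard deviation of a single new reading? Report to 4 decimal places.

12.2316

For Normal data with known variance σ², a Normal(μ₀, σ₀²) prior on μ is conjugate. Posterior precision = 1/σ₀² + n/σ²; posterior mean is the precision-weighted average of μ₀ and x̄.
σ₀² = 12.67² = 160.5289, σ² = 11.84² = 140.1856; σ² + n·σ₀² = 140.1856 + 14·160.5289 = 2387.5902.
Posterior precision = 1/σ₀² + n/σ² = 1/160.5289 + 14/140.1856 = (σ² + n·σ₀²)/(σ₀²σ²) = 2387.5902/(160.5289·140.1856); posterior variance σₙ² = σ₀²σ²/(σ² + n·σ₀²) = 160.5289·140.1856/2387.5902 = 9.425336.
Predictive variance for one new observation = σₙ² + σ² = 160.5289·140.1856/2387.5902 + 140.1856 = σ²·(σ₀² + 2387.5902)/2387.5902 = 140.1856·2548.1191/2387.5902 = 149.610936; SD = √(140.1856·2548.1191/2387.5902) = 12.2316.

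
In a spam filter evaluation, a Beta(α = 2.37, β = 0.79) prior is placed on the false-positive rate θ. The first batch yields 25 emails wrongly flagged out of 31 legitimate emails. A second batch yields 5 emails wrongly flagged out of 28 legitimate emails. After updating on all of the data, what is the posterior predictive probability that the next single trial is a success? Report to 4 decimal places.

0.5208

The Beta prior is conjugate to a Binomial/Bernoulli likelihood; the update adds successes to α and failures to β.
After batch 1: Beta(2.37+25, 0.79+6) = Beta(27.37, 6.79).
After batch 2: Beta(27.37+5, 6.79+23) = Beta(32.37, 29.79).
For a single future Bernoulli trial, P(success | data) = α/(α+β) = 0.5208.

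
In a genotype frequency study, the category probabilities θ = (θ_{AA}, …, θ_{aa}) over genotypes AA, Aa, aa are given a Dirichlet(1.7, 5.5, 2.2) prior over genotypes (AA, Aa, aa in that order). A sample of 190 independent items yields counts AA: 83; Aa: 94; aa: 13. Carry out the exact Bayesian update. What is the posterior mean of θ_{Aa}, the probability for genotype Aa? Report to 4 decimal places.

0.4990

The Dirichlet prior is conjugate to the Multinomial likelihood: each posterior αⱼ = prior αⱼ + observed count nⱼ.
Posterior concentration: (84.7, 99.5, 15.2), total = 199.4.
E[θ_{Aa}|data] = α_{Aa}/Σα = 99.5/199.4 = 0.4990.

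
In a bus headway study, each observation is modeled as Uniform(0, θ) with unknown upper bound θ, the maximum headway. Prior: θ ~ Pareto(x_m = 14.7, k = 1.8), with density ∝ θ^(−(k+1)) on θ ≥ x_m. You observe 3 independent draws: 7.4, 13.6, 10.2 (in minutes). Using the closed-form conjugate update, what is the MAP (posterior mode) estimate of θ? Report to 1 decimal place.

14.7

A Pareto(scale x_m, shape k) prior on the upper bound θ of Uniform(0, θ) is conjugate: posterior is Pareto(max(x_m, max xᵢ), k + n).
Sample maximum = 13.6; prior scale x_m = 14.7 → posterior scale = max = 14.7.
Posterior shape = 1.8 + 3 = 4.8.
The Pareto density is decreasing on [x_m, ∞), so the mode is x_m = 14.7.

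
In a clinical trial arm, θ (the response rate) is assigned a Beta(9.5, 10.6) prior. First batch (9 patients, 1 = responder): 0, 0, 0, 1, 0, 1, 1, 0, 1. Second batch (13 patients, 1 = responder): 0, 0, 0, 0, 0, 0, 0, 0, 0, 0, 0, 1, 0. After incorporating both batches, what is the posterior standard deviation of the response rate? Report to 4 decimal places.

The Beta prior is conjugate to a Binomial/Bernoulli likelihood; the update adds successes to α and failures to β.
After batch 1: Beta(9.5+4, 10.6+5) = Beta(13.5, 15.6).
After batch 2: Beta(13.5+1, 15.6+12) = Beta(14.5, 27.6).
Var = αβ/((α+β)²(α+β+1)) = 14.5·27.6/(42.1²·43.1) = 0.00523885; SD = √0.00523885 = 0.0724.

0.0724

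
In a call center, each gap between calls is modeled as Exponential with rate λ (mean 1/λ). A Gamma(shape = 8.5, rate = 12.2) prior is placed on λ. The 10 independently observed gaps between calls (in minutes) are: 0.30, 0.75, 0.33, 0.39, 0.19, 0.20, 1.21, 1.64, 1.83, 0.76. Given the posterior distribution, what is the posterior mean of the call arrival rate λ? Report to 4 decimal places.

With a Gamma(shape α, rate β) prior on the exponential rate λ, the posterior after n observations with total T = Σxᵢ is Gamma(α+n, β+T).
Sum of observations T = 7.60 minutes; n = 10.
Posterior: Gamma(8.5+10, 12.2+7.60) = Gamma(18.5, 19.80).
Posterior mean of λ = α/β = 18.5/19.80 = 0.9343.

0.9343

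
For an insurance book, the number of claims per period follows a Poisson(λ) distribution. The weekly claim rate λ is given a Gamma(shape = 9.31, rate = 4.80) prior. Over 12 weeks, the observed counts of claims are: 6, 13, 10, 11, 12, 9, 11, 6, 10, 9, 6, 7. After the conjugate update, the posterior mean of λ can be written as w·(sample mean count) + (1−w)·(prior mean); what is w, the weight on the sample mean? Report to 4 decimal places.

With a Gamma(shape α, rate β) prior, the Poisson likelihood is conjugate: the posterior is Gamma(α + ΣXᵢ, β + n).
Posterior mean = (α₀+S)/(β₀+n) = [n/(β₀+n)]·(S/n) + [β₀/(β₀+n)]·(α₀/β₀), so only n and β₀ enter the weight.
Weight on data w = n/(β₀+n) = 12/(4.80+12) = 12/16.80 = 0.7143.

0.7143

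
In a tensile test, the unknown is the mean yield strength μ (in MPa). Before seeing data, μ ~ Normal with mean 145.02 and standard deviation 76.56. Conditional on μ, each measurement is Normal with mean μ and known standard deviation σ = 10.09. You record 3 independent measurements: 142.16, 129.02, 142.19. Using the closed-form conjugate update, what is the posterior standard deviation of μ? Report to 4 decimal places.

For Normal data with known variance σ², a Normal(μ₀, σ₀²) prior on μ is conjugate. Posterior precision = 1/σ₀² + n/σ²; posterior mean is the precision-weighted average of μ₀ and x̄.
σ₀² = 76.56² = 5861.4336, σ² = 10.09² = 101.8081; σ² + n·σ₀² = 101.8081 + 3·5861.4336 = 17686.1089.
Posterior precision = 1/σ₀² + n/σ² = 1/5861.4336 + 3/101.8081 = (σ² + n·σ₀²)/(σ₀²σ²) = 17686.1089/(5861.4336·101.8081); posterior variance σₙ² = σ₀²σ²/(σ² + n·σ₀²) = 5861.4336·101.8081/17686.1089 = 33.740684.
Posterior SD = √σₙ² = √(5861.4336·101.8081/17686.1089) = 5.8087.

5.8087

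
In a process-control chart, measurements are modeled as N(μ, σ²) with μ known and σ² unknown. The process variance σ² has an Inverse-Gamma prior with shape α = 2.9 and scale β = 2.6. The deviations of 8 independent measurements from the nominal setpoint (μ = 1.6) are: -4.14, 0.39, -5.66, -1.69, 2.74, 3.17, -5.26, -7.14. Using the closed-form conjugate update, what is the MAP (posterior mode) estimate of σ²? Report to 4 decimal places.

With known mean μ and an Inverse-Gamma(α, β) prior on σ², the Normal likelihood is conjugate: posterior is Inv-Gamma(α + n/2, β + Σ(xᵢ−μ)²/2).
Σ(xᵢ−μ)² = (-4.14)² + (0.39)² + (-5.66)² + (-1.69)² + (2.74)² + (3.17)² + (-5.26)² + (-7.14)² = 148.3871.
Posterior: Inv-Gamma(2.9 + 8/2, 2.6 + 148.3871/2) = Inv-Gamma(6.90, 76.79355).
Mode = β/(α+1) = 76.79355/7.90 = 9.7207.

9.7207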